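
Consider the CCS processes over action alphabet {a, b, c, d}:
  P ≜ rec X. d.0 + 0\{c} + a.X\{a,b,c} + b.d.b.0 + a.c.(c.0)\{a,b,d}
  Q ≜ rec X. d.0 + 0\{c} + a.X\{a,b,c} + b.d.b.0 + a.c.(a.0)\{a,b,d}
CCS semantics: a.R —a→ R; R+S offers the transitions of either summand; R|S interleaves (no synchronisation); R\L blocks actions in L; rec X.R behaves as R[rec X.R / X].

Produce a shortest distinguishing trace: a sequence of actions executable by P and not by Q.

acc

P's transition system — 9 states:
  u0 = rec X. d.0 + 0\{c} + a.X\{a,b,c} + b.d.b.0 + a.c.(c.0)\{a,b,d} → —a→ u1, —a→ u2, —b→ u3, —d→ u4
  u1 = (rec X. d.0 + 0\{c} + a.X\{a,b,c} + b.d.b.0 + a.c.(c.0)\{a,b,d})\{a,b,c} → —d→ u5
  u2 = c.(c.0)\{a,b,d} → —c→ u6
  u3 = d.b.0 → —d→ u7
  u4 = 0 → deadlocked
  u5 = 0\{a,b,c} → deadlocked
  u6 = (c.0)\{a,b,d} → —c→ u8
  u7 = b.0 → —b→ u4
  u8 = 0\{a,b,d} → deadlocked
Q's transition system — 8 states:
  v0 = rec X. d.0 + 0\{c} + a.X\{a,b,c} + b.d.b.0 + a.c.(a.0)\{a,b,d} → —a→ v1, —a→ v2, —b→ v3, —d→ v4
  v1 = (rec X. d.0 + 0\{c} + a.X\{a,b,c} + b.d.b.0 + a.c.(a.0)\{a,b,d})\{a,b,c} → —d→ v5
  v2 = c.(a.0)\{a,b,d} → —c→ v6
  v3 = d.b.0 → —d→ v7
  v4 = 0 → deadlocked
  v5 = 0\{a,b,c} → deadlocked
  v6 = (a.0)\{a,b,d} → deadlocked
  v7 = b.0 → —b→ v4
Executing acc from P (initial set {u0}):
  [1] a ⇒ {u1, u2}
  [2] c ⇒ {u6}
  [3] c ⇒ {u8}
  — P admits the full trace.
Executing acc from Q (initial set {v0}):
  [1] a ⇒ {v1, v2}
  [2] c ⇒ {v6}
  [3] c ⇒ ∅ (Q stuck)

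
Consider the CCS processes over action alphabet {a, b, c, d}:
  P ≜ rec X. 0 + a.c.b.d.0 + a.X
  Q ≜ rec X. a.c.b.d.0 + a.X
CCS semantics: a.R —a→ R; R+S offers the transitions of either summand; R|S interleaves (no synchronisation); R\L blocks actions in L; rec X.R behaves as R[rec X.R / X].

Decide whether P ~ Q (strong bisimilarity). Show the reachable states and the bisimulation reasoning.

Reachable graph of P (5 states):
  u0 = rec X. 0 + a.c.b.d.0 + a.X → --a--▸ u0, --a--▸ u1
  u1 = c.b.d.0 → --c--▸ u2
  u2 = b.d.0 → --b--▸ u3
  u3 = d.0 → --d--▸ u4
  u4 = 0 → ·
Reachable graph of Q (5 states):
  v0 = rec X. a.c.b.d.0 + a.X → --a--▸ v0, --a--▸ v1
  v1 = c.b.d.0 → --c--▸ v2
  v2 = b.d.0 → --b--▸ v3
  v3 = d.0 → --d--▸ v4
  v4 = 0 → ·
Coarsest stable partition (strong bisimilarity classes):
  B0 = {u0, v0}
  B1 = {u1, v1}
  B2 = {u2, v2}
  B3 = {u3, v3}
  B4 = {u4, v4}
u0 ∈ B0, v0 ∈ B0 → same block

bisimilar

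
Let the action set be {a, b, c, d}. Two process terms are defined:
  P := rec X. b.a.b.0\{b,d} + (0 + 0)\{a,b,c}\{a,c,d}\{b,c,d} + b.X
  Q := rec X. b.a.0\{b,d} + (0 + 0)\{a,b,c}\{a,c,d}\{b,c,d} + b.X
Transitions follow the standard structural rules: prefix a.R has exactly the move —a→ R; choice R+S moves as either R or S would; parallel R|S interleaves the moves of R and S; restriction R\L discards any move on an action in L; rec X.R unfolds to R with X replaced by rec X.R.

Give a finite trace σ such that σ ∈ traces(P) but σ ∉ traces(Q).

LTS(P): 4 reachable states
  u0 = rec X. b.a.b.0\{b,d} + (0 + 0)\{a,b,c}\{a,c,d}\{b,c,d} + b.X → =b=> u0, =b=> u1
  u1 = a.b.0\{b,d} → =a=> u2
  u2 = b.0\{b,d} → =b=> u3
  u3 = 0\{b,d} → stopped
LTS(Q): 3 reachable states
  v0 = rec X. b.a.0\{b,d} + (0 + 0)\{a,b,c}\{a,c,d}\{b,c,d} + b.X → =b=> v0, =b=> v1
  v1 = a.0\{b,d} → =a=> v2
  v2 = 0\{b,d} → stopped
Trace ⟨bab⟩ through P, begin at {u0}:
  step 1 (b): {u0, u1}
  step 2 (a): {u2}
  step 3 (b): {u3}
  — P admits the full trace.
Trace ⟨bab⟩ through Q, begin at {v0}:
  step 1 (b): {v0, v1}
  step 2 (a): {v2}
  step 3 (b): ∅  — Q cannot continue

bab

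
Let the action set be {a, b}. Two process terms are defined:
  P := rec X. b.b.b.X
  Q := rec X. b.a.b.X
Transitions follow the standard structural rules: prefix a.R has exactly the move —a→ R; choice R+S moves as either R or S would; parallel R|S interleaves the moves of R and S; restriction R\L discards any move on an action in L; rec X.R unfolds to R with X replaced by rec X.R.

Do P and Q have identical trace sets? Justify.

Reachable graph of P (3 states):
  m0 = rec X. b.b.b.X :: —b→ m1
  m1 = b.b.(rec X. b.b.b.X) :: —b→ m2
  m2 = b.(rec X. b.b.b.X) :: —b→ m0
Reachable graph of Q (3 states):
  n0 = rec X. b.a.b.X :: —b→ n1
  n1 = a.b.(rec X. b.a.b.X) :: —a→ n2
  n2 = b.(rec X. b.a.b.X) :: —b→ n0
Executing bb from P (initial set {m0}):
  [1] b ⇒ {m1}
  [2] b ⇒ {m2}
  — P admits the full trace.
Executing bb from Q (initial set {n0}):
  [1] b ⇒ {n1}
  [2] b ⇒ no successor for Q

traces(P) ≠ traces(Q) — witness ⟨bb⟩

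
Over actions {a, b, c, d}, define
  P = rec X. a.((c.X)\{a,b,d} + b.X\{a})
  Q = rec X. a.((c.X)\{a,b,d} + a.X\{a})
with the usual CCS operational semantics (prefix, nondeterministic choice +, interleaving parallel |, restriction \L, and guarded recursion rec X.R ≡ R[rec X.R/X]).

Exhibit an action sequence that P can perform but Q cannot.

LTS(P): 4 reachable states
  p0 = rec X. a.((c.X)\{a,b,d} + b.X\{a}) ⊢ ··a··> p1
  p1 = (c.(rec X. a.((c.X)\{a,b,d} + b.X\{a})))\{a,b,d} + b.(rec X. a.((c.X)\{a,b,d} + b.X\{a}))\{a} ⊢ ··b··> p2, ··c··> p3
  p2 = (rec X. a.((c.X)\{a,b,d} + b.X\{a}))\{a} ⊢ deadlocked
  p3 = (rec X. a.((c.X)\{a,b,d} + b.X\{a}))\{a,b,d} ⊢ deadlocked
LTS(Q): 4 reachable states
  q0 = rec X. a.((c.X)\{a,b,d} + a.X\{a}) ⊢ ··a··> q1
  q1 = (c.(rec X. a.((c.X)\{a,b,d} + a.X\{a})))\{a,b,d} + a.(rec X. a.((c.X)\{a,b,d} + a.X\{a}))\{a} ⊢ ··a··> q2, ··c··> q3
  q2 = (rec X. a.((c.X)\{a,b,d} + a.X\{a}))\{a} ⊢ deadlocked
  q3 = (rec X. a.((c.X)\{a,b,d} + a.X\{a}))\{a,b,d} ⊢ deadlocked
Run σ = ⟨ab⟩ on P: start {p0}
  step 1 (a): {p1}
  step 2 (b): {p2}
  P completes σ.
Run σ = ⟨ab⟩ on Q: start {q0}
  step 1 (a): {q1}
  step 2 (b): no successor for Q

ab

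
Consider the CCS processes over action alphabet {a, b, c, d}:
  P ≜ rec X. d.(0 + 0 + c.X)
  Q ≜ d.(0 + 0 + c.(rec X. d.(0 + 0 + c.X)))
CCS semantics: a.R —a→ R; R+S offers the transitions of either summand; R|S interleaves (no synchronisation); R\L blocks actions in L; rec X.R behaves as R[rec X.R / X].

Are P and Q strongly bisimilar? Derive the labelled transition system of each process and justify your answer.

Reachable graph of P (2 states):
  p0 = rec X. d.(0 + 0 + c.X) ⊢ —d→ p1
  p1 = 0 + 0 + c.(rec X. d.(0 + 0 + c.X)) ⊢ —c→ p0
Reachable graph of Q (3 states):
  q0 = d.(0 + 0 + c.(rec X. d.(0 + 0 + c.X))) ⊢ —d→ q1
  q1 = 0 + 0 + c.(rec X. d.(0 + 0 + c.X)) ⊢ —c→ q2
  q2 = rec X. d.(0 + 0 + c.X) ⊢ —d→ q1
Coarsest stable partition (strong bisimilarity classes):
  B0 = {p0, q0, q2}
  B1 = {p1, q1}
p0 ∈ B0, q0 ∈ B0 → same block

bisimilar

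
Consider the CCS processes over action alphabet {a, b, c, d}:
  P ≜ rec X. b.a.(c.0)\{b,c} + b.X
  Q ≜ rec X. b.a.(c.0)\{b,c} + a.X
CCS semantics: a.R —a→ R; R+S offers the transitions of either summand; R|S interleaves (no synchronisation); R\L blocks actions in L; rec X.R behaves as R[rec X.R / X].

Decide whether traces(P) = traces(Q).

NO — witness ⟨bb⟩

P's transition system — 3 states:
  u0 = rec X. b.a.(c.0)\{b,c} + b.X has moves -b-> u0, -b-> u1
  u1 = a.(c.0)\{b,c} has moves -a-> u2
  u2 = (c.0)\{b,c} has moves ∅
Q's transition system — 3 states:
  v0 = rec X. b.a.(c.0)\{b,c} + a.X has moves -a-> v0, -b-> v1
  v1 = a.(c.0)\{b,c} has moves -a-> v2
  v2 = (c.0)\{b,c} has moves ∅
Trace ⟨bb⟩ through P, begin at {u0}:
  step 1 (b): {u0, u1}
  step 2 (b): {u0, u1}
  — P admits the full trace.
Trace ⟨bb⟩ through Q, begin at {v0}:
  step 1 (b): {v1}
  step 2 (b): ∅  — Q cannot continue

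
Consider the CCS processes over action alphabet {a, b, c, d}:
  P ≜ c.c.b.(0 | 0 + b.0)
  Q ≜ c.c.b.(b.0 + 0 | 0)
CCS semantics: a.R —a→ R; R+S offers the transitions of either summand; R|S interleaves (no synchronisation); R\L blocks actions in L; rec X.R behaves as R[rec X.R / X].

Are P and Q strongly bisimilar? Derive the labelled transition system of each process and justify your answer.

Reachable graph of P (5 states):
  p0 = c.c.b.(0 | 0 + b.0) has moves —c→ p1
  p1 = c.b.(0 | 0 + b.0) has moves —c→ p2
  p2 = b.(0 | 0 + b.0) has moves —b→ p3
  p3 = 0 | 0 + b.0 has moves —b→ p4
  p4 = 0 has moves (no moves)
Reachable graph of Q (5 states):
  q0 = c.c.b.(b.0 + 0 | 0) has moves —c→ q1
  q1 = c.b.(b.0 + 0 | 0) has moves —c→ q2
  q2 = b.(b.0 + 0 | 0) has moves —b→ q3
  q3 = b.0 + 0 | 0 has moves —b→ q4
  q4 = 0 has moves (no moves)
Partition-refinement fixed point:
  B0 = {p0, q0}
  B1 = {p1, q1}
  B2 = {p2, q2}
  B3 = {p3, q3}
  B4 = {p4, q4}
p0 ∈ B0, q0 ∈ B0 → same block

bisimilar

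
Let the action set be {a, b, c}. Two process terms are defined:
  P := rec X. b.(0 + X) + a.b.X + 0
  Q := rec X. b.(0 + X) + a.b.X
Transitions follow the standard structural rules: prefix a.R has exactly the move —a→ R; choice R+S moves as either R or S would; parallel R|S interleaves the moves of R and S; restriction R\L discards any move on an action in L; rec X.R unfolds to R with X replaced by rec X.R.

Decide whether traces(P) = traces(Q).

trace-equivalent

LTS(P): 3 reachable states
  m0 = rec X. b.(0 + X) + a.b.X + 0 has moves ··a··> m1, ··b··> m2
  m1 = b.(rec X. b.(0 + X) + a.b.X + 0) has moves ··b··> m0
  m2 = 0 + (rec X. b.(0 + X) + a.b.X + 0) has moves ··a··> m1, ··b··> m2
LTS(Q): 3 reachable states
  n0 = rec X. b.(0 + X) + a.b.X has moves ··a··> n1, ··b··> n2
  n1 = b.(rec X. b.(0 + X) + a.b.X) has moves ··b··> n0
  n2 = 0 + (rec X. b.(0 + X) + a.b.X) has moves ··a··> n1, ··b··> n2
Partition-refinement fixed point:
  B0 = {m0, m2, n0, n2}
  B1 = {m1, n1}
m0 ∈ B0, n0 ∈ B0 → same block
Bisimilar ⇒ trace-equivalent.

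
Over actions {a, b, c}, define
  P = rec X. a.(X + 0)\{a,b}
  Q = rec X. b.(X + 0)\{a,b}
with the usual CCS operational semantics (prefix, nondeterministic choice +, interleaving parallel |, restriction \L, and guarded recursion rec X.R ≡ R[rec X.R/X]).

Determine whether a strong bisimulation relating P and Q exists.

NO

Reachable graph of P (2 states):
  u0 = rec X. a.(X + 0)\{a,b} → =a=> u1
  u1 = ((rec X. a.(X + 0)\{a,b}) + 0)\{a,b} → ·
Reachable graph of Q (2 states):
  v0 = rec X. b.(X + 0)\{a,b} → =b=> v1
  v1 = ((rec X. b.(X + 0)\{a,b}) + 0)\{a,b} → ·
Bisimilarity quotient blocks:
  B0 = {u0}
  B1 = {u1, v1}
  B2 = {v0}
u0 ∈ B0, v0 ∈ B2 → different blocks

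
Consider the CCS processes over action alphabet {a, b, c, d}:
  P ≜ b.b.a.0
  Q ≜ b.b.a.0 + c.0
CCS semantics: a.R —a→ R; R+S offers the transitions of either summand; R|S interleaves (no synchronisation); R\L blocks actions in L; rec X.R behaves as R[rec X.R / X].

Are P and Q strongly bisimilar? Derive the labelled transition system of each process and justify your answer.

Reachable graph of P (4 states):
  m0 = b.b.a.0 | --b--▸ m1
  m1 = b.a.0 | --b--▸ m2
  m2 = a.0 | --a--▸ m3
  m3 = 0 | (no moves)
Reachable graph of Q (4 states):
  n0 = b.b.a.0 + c.0 | --b--▸ n1, --c--▸ n2
  n1 = b.a.0 | --b--▸ n3
  n2 = 0 | (no moves)
  n3 = a.0 | --a--▸ n2
Partition-refinement fixed point:
  B0 = {m0}
  B1 = {m1, n1}
  B2 = {m2, n3}
  B3 = {m3, n2}
  B4 = {n0}
m0 ∈ B0, n0 ∈ B4 → different blocks

not bisimilar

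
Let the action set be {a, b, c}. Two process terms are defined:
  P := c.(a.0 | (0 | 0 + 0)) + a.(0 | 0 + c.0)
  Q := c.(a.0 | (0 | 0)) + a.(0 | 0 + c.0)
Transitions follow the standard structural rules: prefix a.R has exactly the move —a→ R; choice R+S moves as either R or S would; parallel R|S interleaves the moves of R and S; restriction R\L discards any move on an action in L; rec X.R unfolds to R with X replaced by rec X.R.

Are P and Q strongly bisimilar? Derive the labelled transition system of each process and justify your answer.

Reachable graph of P (5 states):
  p0 = c.(a.0 | (0 | 0 + 0)) + a.(0 | 0 + c.0) :: ··a··> p1, ··c··> p2
  p1 = 0 | 0 + c.0 :: ··c··> p3
  p2 = a.0 | (0 | 0 + 0) :: ··a··> p4
  p3 = 0 :: (no moves)
  p4 = 0 | (0 | 0 + 0) :: (no moves)
Reachable graph of Q (5 states):
  q0 = c.(a.0 | (0 | 0)) + a.(0 | 0 + c.0) :: ··a··> q1, ··c··> q2
  q1 = 0 | 0 + c.0 :: ··c··> q3
  q2 = a.0 | (0 | 0) :: ··a··> q4
  q3 = 0 :: (no moves)
  q4 = 0 | (0 | 0) :: (no moves)
Partition-refinement fixed point:
  B0 = {p0, q0}
  B1 = {p2, q2}
  B2 = {p3, p4, q3, q4}
  B3 = {p1, q1}
p0 ∈ B0, q0 ∈ B0 → same block

P ~ Q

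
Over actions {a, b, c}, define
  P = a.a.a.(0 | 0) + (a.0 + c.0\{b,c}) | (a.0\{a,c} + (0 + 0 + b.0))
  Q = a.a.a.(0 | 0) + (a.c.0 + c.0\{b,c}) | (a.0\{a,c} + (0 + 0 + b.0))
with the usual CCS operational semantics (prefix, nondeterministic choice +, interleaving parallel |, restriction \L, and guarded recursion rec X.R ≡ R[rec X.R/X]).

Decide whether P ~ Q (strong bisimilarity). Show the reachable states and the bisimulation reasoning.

NO

Reachable graph of P (11 states):
  u0 = a.a.a.(0 | 0) + (a.0 + c.0\{b,c}) | (a.0\{a,c} + (0 + 0 + b.0)) | ··a··> u1, ··a··> u2, ··a··> u3, ··b··> u4, ··c··> u5
  u1 = (a.0 + c.0\{b,c}) | 0\{a,c} | ··a··> u6, ··c··> u7
  u2 = 0 | (a.0\{a,c} + (0 + 0 + b.0)) | ··a··> u6, ··b··> u8
  u3 = a.a.(0 | 0) | ··a··> u9
  u4 = (a.0 + c.0\{b,c}) | 0 | ··a··> u8, ··c··> u10
  u5 = 0\{b,c} | (a.0\{a,c} + (0 + 0 + b.0)) | ··a··> u7, ··b··> u10
  u6 = 0 | 0\{a,c} | deadlocked
  u7 = 0\{b,c} | 0\{a,c} | deadlocked
  u8 = 0 | 0 | deadlocked
  u9 = a.(0 | 0) | ··a··> u8
  u10 = 0\{b,c} | 0 | deadlocked
Reachable graph of Q (14 states):
  v0 = a.a.a.(0 | 0) + (a.c.0 + c.0\{b,c}) | (a.0\{a,c} + (0 + 0 + b.0)) | ··a··> v1, ··a··> v2, ··a··> v3, ··b··> v4, ··c··> v5
  v1 = (a.c.0 + c.0\{b,c}) | 0\{a,c} | ··a··> v6, ··c··> v7
  v2 = a.a.(0 | 0) | ··a··> v8
  v3 = c.0 | (a.0\{a,c} + (0 + 0 + b.0)) | ··a··> v6, ··b··> v9, ··c··> v10
  v4 = (a.c.0 + c.0\{b,c}) | 0 | ··a··> v9, ··c··> v11
  v5 = 0\{b,c} | (a.0\{a,c} + (0 + 0 + b.0)) | ··a··> v7, ··b··> v11
  v6 = c.0 | 0\{a,c} | ··c··> v12
  v7 = 0\{b,c} | 0\{a,c} | deadlocked
  v8 = a.(0 | 0) | ··a··> v13
  v9 = c.0 | 0 | ··c··> v13
  v10 = 0 | (a.0\{a,c} + (0 + 0 + b.0)) | ··a··> v12, ··b··> v13
  v11 = 0\{b,c} | 0 | deadlocked
  v12 = 0 | 0\{a,c} | deadlocked
  v13 = 0 | 0 | deadlocked
Partition-refinement fixed point:
  B0 = {u0}
  B1 = {u2, u5, v10, v5}
  B2 = {u10, u6, u7, u8, v11, v12, v13, v7}
  B3 = {u1, u4}
  B4 = {u3, v2}
  B5 = {u9, v8}
  B6 = {v0}
  B7 = {v3}
  B8 = {v6, v9}
  B9 = {v1, v4}
u0 ∈ B0, v0 ∈ B6 → different blocks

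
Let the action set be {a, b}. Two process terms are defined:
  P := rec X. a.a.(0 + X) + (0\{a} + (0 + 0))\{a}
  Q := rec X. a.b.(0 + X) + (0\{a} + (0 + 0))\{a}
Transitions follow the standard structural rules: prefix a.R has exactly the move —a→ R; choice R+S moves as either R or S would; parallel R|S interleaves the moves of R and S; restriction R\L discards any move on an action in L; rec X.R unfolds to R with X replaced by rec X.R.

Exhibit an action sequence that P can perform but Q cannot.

aa

P's transition system — 3 states:
  m0 = rec X. a.a.(0 + X) + (0\{a} + (0 + 0))\{a} → ··a··> m1
  m1 = a.(0 + (rec X. a.a.(0 + X) + (0\{a} + (0 + 0))\{a})) → ··a··> m2
  m2 = 0 + (rec X. a.a.(0 + X) + (0\{a} + (0 + 0))\{a}) → ··a··> m1
Q's transition system — 3 states:
  n0 = rec X. a.b.(0 + X) + (0\{a} + (0 + 0))\{a} → ··a··> n1
  n1 = b.(0 + (rec X. a.b.(0 + X) + (0\{a} + (0 + 0))\{a})) → ··b··> n2
  n2 = 0 + (rec X. a.b.(0 + X) + (0\{a} + (0 + 0))\{a}) → ··a··> n1
Trace ⟨aa⟩ through P, begin at {m0}:
  after a @ step 1: {m1}
  after a @ step 2: {m2}
  — P admits the full trace.
Trace ⟨aa⟩ through Q, begin at {n0}:
  after a @ step 1: {n1}
  after a @ step 2: ∅ (Q stuck)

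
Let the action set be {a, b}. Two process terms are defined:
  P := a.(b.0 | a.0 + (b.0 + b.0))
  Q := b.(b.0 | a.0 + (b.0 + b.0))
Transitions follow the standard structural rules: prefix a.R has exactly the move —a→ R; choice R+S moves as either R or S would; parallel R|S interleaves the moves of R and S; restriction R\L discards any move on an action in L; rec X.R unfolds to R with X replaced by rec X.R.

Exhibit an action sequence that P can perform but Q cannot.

P's transition system — 6 states:
  m0 = a.(b.0 | a.0 + (b.0 + b.0)) → --a--▸ m1
  m1 = b.0 | a.0 + (b.0 + b.0) → --a--▸ m2, --b--▸ m3, --b--▸ m4
  m2 = b.0 | 0 → --b--▸ m5
  m3 = 0 → ·
  m4 = 0 | a.0 → --a--▸ m5
  m5 = 0 | 0 → ·
Q's transition system — 6 states:
  n0 = b.(b.0 | a.0 + (b.0 + b.0)) → --b--▸ n1
  n1 = b.0 | a.0 + (b.0 + b.0) → --a--▸ n2, --b--▸ n3, --b--▸ n4
  n2 = b.0 | 0 → --b--▸ n5
  n3 = 0 → ·
  n4 = 0 | a.0 → --a--▸ n5
  n5 = 0 | 0 → ·
Run σ = ⟨a⟩ on P: start {m0}
  [1] a ⇒ {m1}
  — P admits the full trace.
Run σ = ⟨a⟩ on Q: start {n0}
  [1] a ⇒ ∅ (Q stuck)

a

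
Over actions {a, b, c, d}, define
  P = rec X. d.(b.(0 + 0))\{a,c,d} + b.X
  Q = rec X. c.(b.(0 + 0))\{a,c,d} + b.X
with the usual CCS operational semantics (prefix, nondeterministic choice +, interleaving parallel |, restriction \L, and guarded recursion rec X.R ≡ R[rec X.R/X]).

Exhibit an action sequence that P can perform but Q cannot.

LTS(P): 3 reachable states
  p0 = rec X. d.(b.(0 + 0))\{a,c,d} + b.X has moves -b-> p0, -d-> p1
  p1 = (b.(0 + 0))\{a,c,d} has moves -b-> p2
  p2 = (0 + 0)\{a,c,d} has moves deadlocked
LTS(Q): 3 reachable states
  q0 = rec X. c.(b.(0 + 0))\{a,c,d} + b.X has moves -b-> q0, -c-> q1
  q1 = (b.(0 + 0))\{a,c,d} has moves -b-> q2
  q2 = (0 + 0)\{a,c,d} has moves deadlocked
Trace ⟨d⟩ through P, begin at {p0}:
  [1] d ⇒ {p1}
  ✓ P
Trace ⟨d⟩ through Q, begin at {q0}:
  [1] d ⇒ ∅  — Q cannot continue

d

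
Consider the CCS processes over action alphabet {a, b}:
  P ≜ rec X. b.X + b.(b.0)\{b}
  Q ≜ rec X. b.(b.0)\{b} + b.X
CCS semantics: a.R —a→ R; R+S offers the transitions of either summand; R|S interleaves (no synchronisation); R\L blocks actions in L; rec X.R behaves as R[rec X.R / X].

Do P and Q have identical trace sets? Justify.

traces(P) = traces(Q)

LTS(P): 2 reachable states
  p0 = rec X. b.X + b.(b.0)\{b} has moves ··b··> p0, ··b··> p1
  p1 = (b.0)\{b} has moves ∅
LTS(Q): 2 reachable states
  q0 = rec X. b.(b.0)\{b} + b.X has moves ··b··> q0, ··b··> q1
  q1 = (b.0)\{b} has moves ∅
Partition-refinement fixed point:
  B0 = {p0, q0}
  B1 = {p1, q1}
p0 ∈ B0, q0 ∈ B0 → same block
Bisimilar ⇒ trace-equivalent.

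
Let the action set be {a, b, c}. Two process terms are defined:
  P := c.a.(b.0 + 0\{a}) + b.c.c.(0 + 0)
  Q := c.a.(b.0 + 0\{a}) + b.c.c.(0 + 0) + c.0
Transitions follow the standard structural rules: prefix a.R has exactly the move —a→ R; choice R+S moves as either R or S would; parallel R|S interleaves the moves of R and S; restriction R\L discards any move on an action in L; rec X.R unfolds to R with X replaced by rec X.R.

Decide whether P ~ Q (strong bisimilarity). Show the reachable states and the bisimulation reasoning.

P ≁ Q

Reachable graph of P (7 states):
  p0 = c.a.(b.0 + 0\{a}) + b.c.c.(0 + 0) | -b-> p1, -c-> p2
  p1 = c.c.(0 + 0) | -c-> p3
  p2 = a.(b.0 + 0\{a}) | -a-> p4
  p3 = c.(0 + 0) | -c-> p5
  p4 = b.0 + 0\{a} | -b-> p6
  p5 = 0 + 0 | (no moves)
  p6 = 0 | (no moves)
Reachable graph of Q (7 states):
  q0 = c.a.(b.0 + 0\{a}) + b.c.c.(0 + 0) + c.0 | -b-> q1, -c-> q2, -c-> q3
  q1 = c.c.(0 + 0) | -c-> q4
  q2 = 0 | (no moves)
  q3 = a.(b.0 + 0\{a}) | -a-> q5
  q4 = c.(0 + 0) | -c-> q6
  q5 = b.0 + 0\{a} | -b-> q2
  q6 = 0 + 0 | (no moves)
Bisimilarity quotient blocks:
  B0 = {p0}
  B1 = {p1, q1}
  B2 = {p3, q4}
  B3 = {p5, p6, q2, q6}
  B4 = {p2, q3}
  B5 = {p4, q5}
  B6 = {q0}
p0 ∈ B0, q0 ∈ B6 → different blocks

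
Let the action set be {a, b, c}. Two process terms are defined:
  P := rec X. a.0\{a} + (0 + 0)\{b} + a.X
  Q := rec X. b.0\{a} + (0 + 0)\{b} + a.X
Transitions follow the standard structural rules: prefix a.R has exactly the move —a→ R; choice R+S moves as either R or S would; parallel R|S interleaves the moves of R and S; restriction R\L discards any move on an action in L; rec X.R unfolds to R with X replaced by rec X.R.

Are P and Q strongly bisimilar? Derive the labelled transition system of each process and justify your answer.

not bisimilar

LTS(P): 2 reachable states
  m0 = rec X. a.0\{a} + (0 + 0)\{b} + a.X ⊢ ··a··> m0, ··a··> m1
  m1 = 0\{a} ⊢ ·
LTS(Q): 2 reachable states
  n0 = rec X. b.0\{a} + (0 + 0)\{b} + a.X ⊢ ··a··> n0, ··b··> n1
  n1 = 0\{a} ⊢ ·
Partition-refinement fixed point:
  B0 = {m0}
  B1 = {m1, n1}
  B2 = {n0}
m0 ∈ B0, n0 ∈ B2 → different blocks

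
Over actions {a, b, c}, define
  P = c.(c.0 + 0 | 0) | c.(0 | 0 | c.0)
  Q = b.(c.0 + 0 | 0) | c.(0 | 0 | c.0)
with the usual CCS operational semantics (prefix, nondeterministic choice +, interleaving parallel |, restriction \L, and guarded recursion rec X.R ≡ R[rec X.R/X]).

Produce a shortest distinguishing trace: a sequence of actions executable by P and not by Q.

ccc

P's transition system — 9 states:
  m0 = c.(c.0 + 0 | 0) | c.(0 | 0 | c.0) ⊢ --c--▸ m1, --c--▸ m2
  m1 = (c.0 + 0 | 0) | c.(0 | 0 | c.0) ⊢ --c--▸ m3, --c--▸ m4
  m2 = c.(c.0 + 0 | 0) | (0 | 0 | c.0) ⊢ --c--▸ m3, --c--▸ m5
  m3 = (c.0 + 0 | 0) | (0 | 0 | c.0) ⊢ --c--▸ m6, --c--▸ m7
  m4 = 0 | c.(0 | 0 | c.0) ⊢ --c--▸ m7
  m5 = c.(c.0 + 0 | 0) | (0 | 0 | 0) ⊢ --c--▸ m6
  m6 = (c.0 + 0 | 0) | (0 | 0 | 0) ⊢ --c--▸ m8
  m7 = 0 | (0 | 0 | c.0) ⊢ --c--▸ m8
  m8 = 0 | (0 | 0 | 0) ⊢ ·
Q's transition system — 9 states:
  n0 = b.(c.0 + 0 | 0) | c.(0 | 0 | c.0) ⊢ --b--▸ n1, --c--▸ n2
  n1 = (c.0 + 0 | 0) | c.(0 | 0 | c.0) ⊢ --c--▸ n3, --c--▸ n4
  n2 = b.(c.0 + 0 | 0) | (0 | 0 | c.0) ⊢ --b--▸ n3, --c--▸ n5
  n3 = (c.0 + 0 | 0) | (0 | 0 | c.0) ⊢ --c--▸ n6, --c--▸ n7
  n4 = 0 | c.(0 | 0 | c.0) ⊢ --c--▸ n7
  n5 = b.(c.0 + 0 | 0) | (0 | 0 | 0) ⊢ --b--▸ n6
  n6 = (c.0 + 0 | 0) | (0 | 0 | 0) ⊢ --c--▸ n8
  n7 = 0 | (0 | 0 | c.0) ⊢ --c--▸ n8
  n8 = 0 | (0 | 0 | 0) ⊢ ·
Trace ⟨ccc⟩ through P, begin at {m0}:
  [1] c ⇒ {m1, m2}
  [2] c ⇒ {m3, m4, m5}
  [3] c ⇒ {m6, m7}
  P completes σ.
Trace ⟨ccc⟩ through Q, begin at {n0}:
  [1] c ⇒ {n2}
  [2] c ⇒ {n5}
  [3] c ⇒ no successor for Q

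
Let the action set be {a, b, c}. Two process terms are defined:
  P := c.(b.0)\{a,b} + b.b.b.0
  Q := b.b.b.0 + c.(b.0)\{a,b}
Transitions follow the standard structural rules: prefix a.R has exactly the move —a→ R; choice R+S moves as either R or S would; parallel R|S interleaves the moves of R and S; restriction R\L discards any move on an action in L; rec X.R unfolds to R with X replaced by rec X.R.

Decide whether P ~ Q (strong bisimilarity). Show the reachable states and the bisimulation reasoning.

P's transition system — 5 states:
  u0 = c.(b.0)\{a,b} + b.b.b.0 :: —b→ u1, —c→ u2
  u1 = b.b.0 :: —b→ u3
  u2 = (b.0)\{a,b} :: stopped
  u3 = b.0 :: —b→ u4
  u4 = 0 :: stopped
Q's transition system — 5 states:
  v0 = b.b.b.0 + c.(b.0)\{a,b} :: —b→ v1, —c→ v2
  v1 = b.b.0 :: —b→ v3
  v2 = (b.0)\{a,b} :: stopped
  v3 = b.0 :: —b→ v4
  v4 = 0 :: stopped
Coarsest stable partition (strong bisimilarity classes):
  B0 = {u0, v0}
  B1 = {u2, u4, v2, v4}
  B2 = {u1, v1}
  B3 = {u3, v3}
u0 ∈ B0, v0 ∈ B0 → same block

bisimilar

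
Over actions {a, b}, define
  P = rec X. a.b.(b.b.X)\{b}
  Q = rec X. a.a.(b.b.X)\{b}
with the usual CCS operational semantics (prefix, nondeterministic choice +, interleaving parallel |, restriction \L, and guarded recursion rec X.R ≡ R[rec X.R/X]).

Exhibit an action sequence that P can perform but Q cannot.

Reachable graph of P (3 states):
  s0 = rec X. a.b.(b.b.X)\{b} | --a--▸ s1
  s1 = b.(b.b.(rec X. a.b.(b.b.X)\{b}))\{b} | --b--▸ s2
  s2 = (b.b.(rec X. a.b.(b.b.X)\{b}))\{b} | deadlocked
Reachable graph of Q (3 states):
  t0 = rec X. a.a.(b.b.X)\{b} | --a--▸ t1
  t1 = a.(b.b.(rec X. a.a.(b.b.X)\{b}))\{b} | --a--▸ t2
  t2 = (b.b.(rec X. a.a.(b.b.X)\{b}))\{b} | deadlocked
Trace ⟨ab⟩ through P, begin at {s0}:
  step 1 (a): {s1}
  step 2 (b): {s2}
  — P admits the full trace.
Trace ⟨ab⟩ through Q, begin at {t0}:
  step 1 (a): {t1}
  step 2 (b): ∅  — Q cannot continue

ab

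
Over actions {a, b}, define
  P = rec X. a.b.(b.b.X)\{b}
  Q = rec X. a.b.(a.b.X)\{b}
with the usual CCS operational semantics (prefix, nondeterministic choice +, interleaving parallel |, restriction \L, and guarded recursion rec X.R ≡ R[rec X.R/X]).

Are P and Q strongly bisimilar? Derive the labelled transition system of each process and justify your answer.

not bisimilar

P's transition system — 3 states:
  m0 = rec X. a.b.(b.b.X)\{b} :: =a=> m1
  m1 = b.(b.b.(rec X. a.b.(b.b.X)\{b}))\{b} :: =b=> m2
  m2 = (b.b.(rec X. a.b.(b.b.X)\{b}))\{b} :: ·
Q's transition system — 4 states:
  n0 = rec X. a.b.(a.b.X)\{b} :: =a=> n1
  n1 = b.(a.b.(rec X. a.b.(a.b.X)\{b}))\{b} :: =b=> n2
  n2 = (a.b.(rec X. a.b.(a.b.X)\{b}))\{b} :: =a=> n3
  n3 = (b.(rec X. a.b.(a.b.X)\{b}))\{b} :: ·
Partition-refinement fixed point:
  B0 = {m0}
  B1 = {m1}
  B2 = {m2, n3}
  B3 = {n0}
  B4 = {n1}
  B5 = {n2}
m0 ∈ B0, n0 ∈ B3 → different blocks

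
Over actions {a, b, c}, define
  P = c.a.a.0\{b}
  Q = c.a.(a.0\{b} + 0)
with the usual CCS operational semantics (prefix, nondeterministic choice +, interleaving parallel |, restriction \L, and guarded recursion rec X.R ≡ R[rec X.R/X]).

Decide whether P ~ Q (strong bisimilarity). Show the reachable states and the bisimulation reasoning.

P's transition system — 4 states:
  m0 = c.a.a.0\{b} ⊢ —c→ m1
  m1 = a.a.0\{b} ⊢ —a→ m2
  m2 = a.0\{b} ⊢ —a→ m3
  m3 = 0\{b} ⊢ (no moves)
Q's transition system — 4 states:
  n0 = c.a.(a.0\{b} + 0) ⊢ —c→ n1
  n1 = a.(a.0\{b} + 0) ⊢ —a→ n2
  n2 = a.0\{b} + 0 ⊢ —a→ n3
  n3 = 0\{b} ⊢ (no moves)
Partition-refinement fixed point:
  B0 = {m0, n0}
  B1 = {m1, n1}
  B2 = {m2, n2}
  B3 = {m3, n3}
m0 ∈ B0, n0 ∈ B0 → same block

YES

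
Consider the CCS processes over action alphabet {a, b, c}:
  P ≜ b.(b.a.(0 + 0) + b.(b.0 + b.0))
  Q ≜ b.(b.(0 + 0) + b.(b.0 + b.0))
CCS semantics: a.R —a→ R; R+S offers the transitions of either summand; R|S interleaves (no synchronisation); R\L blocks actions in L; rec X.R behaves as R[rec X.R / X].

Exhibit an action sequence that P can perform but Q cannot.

LTS(P): 6 reachable states
  s0 = b.(b.a.(0 + 0) + b.(b.0 + b.0)) → —b→ s1
  s1 = b.a.(0 + 0) + b.(b.0 + b.0) → —b→ s2, —b→ s3
  s2 = a.(0 + 0) → —a→ s4
  s3 = b.0 + b.0 → —b→ s5
  s4 = 0 + 0 → ·
  s5 = 0 → ·
LTS(Q): 5 reachable states
  t0 = b.(b.(0 + 0) + b.(b.0 + b.0)) → —b→ t1
  t1 = b.(0 + 0) + b.(b.0 + b.0) → —b→ t2, —b→ t3
  t2 = 0 + 0 → ·
  t3 = b.0 + b.0 → —b→ t4
  t4 = 0 → ·
Trace ⟨bba⟩ through P, begin at {s0}:
  [1] b ⇒ {s1}
  [2] b ⇒ {s2, s3}
  [3] a ⇒ {s4}
  — P admits the full trace.
Trace ⟨bba⟩ through Q, begin at {t0}:
  [1] b ⇒ {t1}
  [2] b ⇒ {t2, t3}
  [3] a ⇒ no successor for Q

bba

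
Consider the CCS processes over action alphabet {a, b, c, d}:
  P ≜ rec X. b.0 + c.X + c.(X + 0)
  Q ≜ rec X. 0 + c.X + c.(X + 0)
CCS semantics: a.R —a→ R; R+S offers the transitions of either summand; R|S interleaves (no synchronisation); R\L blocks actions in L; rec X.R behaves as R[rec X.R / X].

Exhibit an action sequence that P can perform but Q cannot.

P's transition system — 3 states:
  p0 = rec X. b.0 + c.X + c.(X + 0) | -b-> p1, -c-> p0, -c-> p2
  p1 = 0 | stopped
  p2 = (rec X. b.0 + c.X + c.(X + 0)) + 0 | -b-> p1, -c-> p0, -c-> p2
Q's transition system — 2 states:
  q0 = rec X. 0 + c.X + c.(X + 0) | -c-> q0, -c-> q1
  q1 = (rec X. 0 + c.X + c.(X + 0)) + 0 | -c-> q0, -c-> q1
Executing b from P (initial set {p0}):
  [1] b ⇒ {p1}
  P completes σ.
Executing b from Q (initial set {q0}):
  [1] b ⇒ no successor for Q

b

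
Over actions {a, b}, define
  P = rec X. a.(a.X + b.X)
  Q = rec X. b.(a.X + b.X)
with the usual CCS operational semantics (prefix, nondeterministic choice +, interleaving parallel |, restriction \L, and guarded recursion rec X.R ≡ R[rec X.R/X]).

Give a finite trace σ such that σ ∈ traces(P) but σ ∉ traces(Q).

P's transition system — 2 states:
  s0 = rec X. a.(a.X + b.X) :: --a--▸ s1
  s1 = a.(rec X. a.(a.X + b.X)) + b.(rec X. a.(a.X + b.X)) :: --a--▸ s0, --b--▸ s0
Q's transition system — 2 states:
  t0 = rec X. b.(a.X + b.X) :: --b--▸ t1
  t1 = a.(rec X. b.(a.X + b.X)) + b.(rec X. b.(a.X + b.X)) :: --a--▸ t0, --b--▸ t0
Run σ = ⟨a⟩ on P: start {s0}
  [1] a ⇒ {s1}
  — P admits the full trace.
Run σ = ⟨a⟩ on Q: start {t0}
  [1] a ⇒ no successor for Q

a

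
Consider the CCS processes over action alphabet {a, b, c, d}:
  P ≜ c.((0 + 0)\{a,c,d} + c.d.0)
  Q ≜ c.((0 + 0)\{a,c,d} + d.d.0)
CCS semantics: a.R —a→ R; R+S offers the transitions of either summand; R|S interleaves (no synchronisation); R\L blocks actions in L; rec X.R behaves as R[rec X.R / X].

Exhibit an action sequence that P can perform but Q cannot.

cc

Reachable graph of P (4 states):
  m0 = c.((0 + 0)\{a,c,d} + c.d.0) → --c--▸ m1
  m1 = (0 + 0)\{a,c,d} + c.d.0 → --c--▸ m2
  m2 = d.0 → --d--▸ m3
  m3 = 0 → deadlocked
Reachable graph of Q (4 states):
  n0 = c.((0 + 0)\{a,c,d} + d.d.0) → --c--▸ n1
  n1 = (0 + 0)\{a,c,d} + d.d.0 → --d--▸ n2
  n2 = d.0 → --d--▸ n3
  n3 = 0 → deadlocked
Trace ⟨cc⟩ through P, begin at {m0}:
  [1] c ⇒ {m1}
  [2] c ⇒ {m2}
  P completes σ.
Trace ⟨cc⟩ through Q, begin at {n0}:
  [1] c ⇒ {n1}
  [2] c ⇒ ∅ (Q stuck)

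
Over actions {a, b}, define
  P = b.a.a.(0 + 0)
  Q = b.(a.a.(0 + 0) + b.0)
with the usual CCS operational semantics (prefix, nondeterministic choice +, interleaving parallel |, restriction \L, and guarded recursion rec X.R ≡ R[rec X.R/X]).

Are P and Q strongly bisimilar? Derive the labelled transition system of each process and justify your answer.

Reachable graph of P (4 states):
  p0 = b.a.a.(0 + 0) | -b-> p1
  p1 = a.a.(0 + 0) | -a-> p2
  p2 = a.(0 + 0) | -a-> p3
  p3 = 0 + 0 | stopped
Reachable graph of Q (5 states):
  q0 = b.(a.a.(0 + 0) + b.0) | -b-> q1
  q1 = a.a.(0 + 0) + b.0 | -a-> q2, -b-> q3
  q2 = a.(0 + 0) | -a-> q4
  q3 = 0 | stopped
  q4 = 0 + 0 | stopped
Coarsest stable partition (strong bisimilarity classes):
  B0 = {p0}
  B1 = {p1}
  B2 = {p2, q2}
  B3 = {p3, q3, q4}
  B4 = {q0}
  B5 = {q1}
p0 ∈ B0, q0 ∈ B4 → different blocks

NO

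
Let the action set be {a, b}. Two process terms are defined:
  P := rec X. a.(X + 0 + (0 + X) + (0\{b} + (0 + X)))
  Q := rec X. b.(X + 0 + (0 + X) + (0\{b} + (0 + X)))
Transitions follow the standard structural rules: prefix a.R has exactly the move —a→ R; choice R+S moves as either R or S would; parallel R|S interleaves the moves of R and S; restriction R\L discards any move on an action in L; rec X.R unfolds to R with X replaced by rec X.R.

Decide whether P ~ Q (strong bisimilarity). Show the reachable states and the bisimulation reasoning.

LTS(P): 2 reachable states
  p0 = rec X. a.(X + 0 + (0 + X) + (0\{b} + (0 + X))) → =a=> p1
  p1 = (rec X. a.(X + 0 + (0 + X) + (0\{b} + (0 + X)))) + 0 + (0 + (rec X. a.(X + 0 + (0 + X) + (0\{b} + (0 + X))))) + (0\{b} + (0 + (rec X. a.(X + 0 + (0 + X) + (0\{b} + (0 + X)))))) → =a=> p1
LTS(Q): 2 reachable states
  q0 = rec X. b.(X + 0 + (0 + X) + (0\{b} + (0 + X))) → =b=> q1
  q1 = (rec X. b.(X + 0 + (0 + X) + (0\{b} + (0 + X)))) + 0 + (0 + (rec X. b.(X + 0 + (0 + X) + (0\{b} + (0 + X))))) + (0\{b} + (0 + (rec X. b.(X + 0 + (0 + X) + (0\{b} + (0 + X)))))) → =b=> q1
Bisimilarity quotient blocks:
  B0 = {p0, p1}
  B1 = {q0, q1}
p0 ∈ B0, q0 ∈ B1 → different blocks

P ≁ Q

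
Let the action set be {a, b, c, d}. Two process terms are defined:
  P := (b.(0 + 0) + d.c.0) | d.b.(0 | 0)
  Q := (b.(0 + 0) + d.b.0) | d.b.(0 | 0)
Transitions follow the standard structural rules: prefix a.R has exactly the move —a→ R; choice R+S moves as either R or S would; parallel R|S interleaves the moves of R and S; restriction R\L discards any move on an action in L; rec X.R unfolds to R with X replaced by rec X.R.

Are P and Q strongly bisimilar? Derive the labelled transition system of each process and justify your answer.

LTS(P): 12 reachable states
  m0 = (b.(0 + 0) + d.c.0) | d.b.(0 | 0) | —b→ m1, —d→ m2, —d→ m3
  m1 = (0 + 0) | d.b.(0 | 0) | —d→ m4
  m2 = (b.(0 + 0) + d.c.0) | b.(0 | 0) | —b→ m4, —b→ m5, —d→ m6
  m3 = c.0 | d.b.(0 | 0) | —c→ m7, —d→ m6
  m4 = (0 + 0) | b.(0 | 0) | —b→ m8
  m5 = (b.(0 + 0) + d.c.0) | (0 | 0) | —b→ m8, —d→ m9
  m6 = c.0 | b.(0 | 0) | —b→ m9, —c→ m10
  m7 = 0 | d.b.(0 | 0) | —d→ m10
  m8 = (0 + 0) | (0 | 0) | (no moves)
  m9 = c.0 | (0 | 0) | —c→ m11
  m10 = 0 | b.(0 | 0) | —b→ m11
  m11 = 0 | (0 | 0) | (no moves)
LTS(Q): 12 reachable states
  n0 = (b.(0 + 0) + d.b.0) | d.b.(0 | 0) | —b→ n1, —d→ n2, —d→ n3
  n1 = (0 + 0) | d.b.(0 | 0) | —d→ n4
  n2 = (b.(0 + 0) + d.b.0) | b.(0 | 0) | —b→ n4, —b→ n5, —d→ n6
  n3 = b.0 | d.b.(0 | 0) | —b→ n7, —d→ n6
  n4 = (0 + 0) | b.(0 | 0) | —b→ n8
  n5 = (b.(0 + 0) + d.b.0) | (0 | 0) | —b→ n8, —d→ n9
  n6 = b.0 | b.(0 | 0) | —b→ n10, —b→ n9
  n7 = 0 | d.b.(0 | 0) | —d→ n10
  n8 = (0 + 0) | (0 | 0) | (no moves)
  n9 = b.0 | (0 | 0) | —b→ n11
  n10 = 0 | b.(0 | 0) | —b→ n11
  n11 = 0 | (0 | 0) | (no moves)
Coarsest stable partition (strong bisimilarity classes):
  B0 = {m0}
  B1 = {m3}
  B2 = {m1, m7, n1, n7}
  B3 = {m10, m4, n10, n4, n9}
  B4 = {m11, m8, n11, n8}
  B5 = {m6}
  B6 = {m9}
  B7 = {m2}
  B8 = {m5}
  B9 = {n0}
  B10 = {n2}
  B11 = {n5}
  B12 = {n6}
  B13 = {n3}
m0 ∈ B0, n0 ∈ B9 → different blocks

P ≁ Q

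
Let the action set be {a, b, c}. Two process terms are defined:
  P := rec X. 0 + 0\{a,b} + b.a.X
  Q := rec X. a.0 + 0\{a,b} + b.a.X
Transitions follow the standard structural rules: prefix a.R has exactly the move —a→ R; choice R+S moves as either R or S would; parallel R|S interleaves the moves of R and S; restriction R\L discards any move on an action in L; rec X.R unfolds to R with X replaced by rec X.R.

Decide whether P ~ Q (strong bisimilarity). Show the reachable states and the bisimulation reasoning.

P ≁ Q

P's transition system — 2 states:
  s0 = rec X. 0 + 0\{a,b} + b.a.X ⊢ —b→ s1
  s1 = a.(rec X. 0 + 0\{a,b} + b.a.X) ⊢ —a→ s0
Q's transition system — 3 states:
  t0 = rec X. a.0 + 0\{a,b} + b.a.X ⊢ —a→ t1, —b→ t2
  t1 = 0 ⊢ (no moves)
  t2 = a.(rec X. a.0 + 0\{a,b} + b.a.X) ⊢ —a→ t0
Partition-refinement fixed point:
  B0 = {s0}
  B1 = {s1}
  B2 = {t0}
  B3 = {t1}
  B4 = {t2}
s0 ∈ B0, t0 ∈ B2 → different blocks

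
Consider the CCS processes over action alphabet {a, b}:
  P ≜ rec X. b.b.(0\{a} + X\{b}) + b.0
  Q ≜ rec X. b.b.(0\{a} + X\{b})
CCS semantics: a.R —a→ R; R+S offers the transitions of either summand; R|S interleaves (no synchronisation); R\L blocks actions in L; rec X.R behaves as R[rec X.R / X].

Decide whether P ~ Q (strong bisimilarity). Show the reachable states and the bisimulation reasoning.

P's transition system — 4 states:
  u0 = rec X. b.b.(0\{a} + X\{b}) + b.0 → ··b··> u1, ··b··> u2
  u1 = 0 → (no moves)
  u2 = b.(0\{a} + (rec X. b.b.(0\{a} + X\{b}) + b.0)\{b}) → ··b··> u3
  u3 = 0\{a} + (rec X. b.b.(0\{a} + X\{b}) + b.0)\{b} → (no moves)
Q's transition system — 3 states:
  v0 = rec X. b.b.(0\{a} + X\{b}) → ··b··> v1
  v1 = b.(0\{a} + (rec X. b.b.(0\{a} + X\{b}))\{b}) → ··b··> v2
  v2 = 0\{a} + (rec X. b.b.(0\{a} + X\{b}))\{b} → (no moves)
Bisimilarity quotient blocks:
  B0 = {u0}
  B1 = {u2, v1}
  B2 = {u1, u3, v2}
  B3 = {v0}
u0 ∈ B0, v0 ∈ B3 → different blocks

not bisimilar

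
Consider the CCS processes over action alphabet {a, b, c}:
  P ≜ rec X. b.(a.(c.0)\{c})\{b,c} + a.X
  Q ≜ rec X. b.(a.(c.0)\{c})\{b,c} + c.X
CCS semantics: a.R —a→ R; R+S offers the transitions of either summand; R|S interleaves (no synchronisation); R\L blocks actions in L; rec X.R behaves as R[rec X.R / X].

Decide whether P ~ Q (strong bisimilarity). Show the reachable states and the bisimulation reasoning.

NO

Reachable graph of P (3 states):
  m0 = rec X. b.(a.(c.0)\{c})\{b,c} + a.X → —a→ m0, —b→ m1
  m1 = (a.(c.0)\{c})\{b,c} → —a→ m2
  m2 = (c.0)\{c}\{b,c} → (no moves)
Reachable graph of Q (3 states):
  n0 = rec X. b.(a.(c.0)\{c})\{b,c} + c.X → —b→ n1, —c→ n0
  n1 = (a.(c.0)\{c})\{b,c} → —a→ n2
  n2 = (c.0)\{c}\{b,c} → (no moves)
Bisimilarity quotient blocks:
  B0 = {m0}
  B1 = {m1, n1}
  B2 = {m2, n2}
  B3 = {n0}
m0 ∈ B0, n0 ∈ B3 → different blocks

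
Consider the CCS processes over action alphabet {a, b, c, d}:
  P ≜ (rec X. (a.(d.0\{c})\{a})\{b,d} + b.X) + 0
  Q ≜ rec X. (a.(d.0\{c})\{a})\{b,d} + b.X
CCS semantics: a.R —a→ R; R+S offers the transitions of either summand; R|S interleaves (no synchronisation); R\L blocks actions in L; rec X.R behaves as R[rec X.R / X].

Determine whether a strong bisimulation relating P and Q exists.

bisimilar

P's transition system — 3 states:
  m0 = (rec X. (a.(d.0\{c})\{a})\{b,d} + b.X) + 0 has moves =a=> m1, =b=> m2
  m1 = (d.0\{c})\{a}\{b,d} has moves stopped
  m2 = rec X. (a.(d.0\{c})\{a})\{b,d} + b.X has moves =a=> m1, =b=> m2
Q's transition system — 2 states:
  n0 = rec X. (a.(d.0\{c})\{a})\{b,d} + b.X has moves =a=> n1, =b=> n0
  n1 = (d.0\{c})\{a}\{b,d} has moves stopped
Partition-refinement fixed point:
  B0 = {m0, m2, n0}
  B1 = {m1, n1}
m0 ∈ B0, n0 ∈ B0 → same block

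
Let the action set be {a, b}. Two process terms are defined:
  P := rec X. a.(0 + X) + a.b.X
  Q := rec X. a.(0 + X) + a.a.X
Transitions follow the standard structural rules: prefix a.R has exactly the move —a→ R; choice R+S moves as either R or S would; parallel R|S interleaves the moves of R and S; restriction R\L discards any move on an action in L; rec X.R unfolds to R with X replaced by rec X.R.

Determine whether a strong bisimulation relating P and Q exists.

LTS(P): 3 reachable states
  p0 = rec X. a.(0 + X) + a.b.X → =a=> p1, =a=> p2
  p1 = 0 + (rec X. a.(0 + X) + a.b.X) → =a=> p1, =a=> p2
  p2 = b.(rec X. a.(0 + X) + a.b.X) → =b=> p0
LTS(Q): 3 reachable states
  q0 = rec X. a.(0 + X) + a.a.X → =a=> q1, =a=> q2
  q1 = 0 + (rec X. a.(0 + X) + a.a.X) → =a=> q1, =a=> q2
  q2 = a.(rec X. a.(0 + X) + a.a.X) → =a=> q0
Bisimilarity quotient blocks:
  B0 = {p0, p1}
  B1 = {p2}
  B2 = {q0, q1, q2}
p0 ∈ B0, q0 ∈ B2 → different blocks

NO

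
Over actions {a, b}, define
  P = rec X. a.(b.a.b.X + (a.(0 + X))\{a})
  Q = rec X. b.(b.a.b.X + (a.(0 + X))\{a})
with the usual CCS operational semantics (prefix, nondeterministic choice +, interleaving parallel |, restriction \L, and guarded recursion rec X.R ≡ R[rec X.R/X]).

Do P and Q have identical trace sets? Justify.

traces(P) ≠ traces(Q) — witness ⟨a⟩

Reachable graph of P (4 states):
  p0 = rec X. a.(b.a.b.X + (a.(0 + X))\{a}) → =a=> p1
  p1 = b.a.b.(rec X. a.(b.a.b.X + (a.(0 + X))\{a})) + (a.(0 + (rec X. a.(b.a.b.X + (a.(0 + X))\{a}))))\{a} → =b=> p2
  p2 = a.b.(rec X. a.(b.a.b.X + (a.(0 + X))\{a})) → =a=> p3
  p3 = b.(rec X. a.(b.a.b.X + (a.(0 + X))\{a})) → =b=> p0
Reachable graph of Q (4 states):
  q0 = rec X. b.(b.a.b.X + (a.(0 + X))\{a}) → =b=> q1
  q1 = b.a.b.(rec X. b.(b.a.b.X + (a.(0 + X))\{a})) + (a.(0 + (rec X. b.(b.a.b.X + (a.(0 + X))\{a}))))\{a} → =b=> q2
  q2 = a.b.(rec X. b.(b.a.b.X + (a.(0 + X))\{a})) → =a=> q3
  q3 = b.(rec X. b.(b.a.b.X + (a.(0 + X))\{a})) → =b=> q0
Trace ⟨a⟩ through P, begin at {p0}:
  after a @ step 1: {p1}
  — P admits the full trace.
Trace ⟨a⟩ through Q, begin at {q0}:
  after a @ step 1: no successor for Q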